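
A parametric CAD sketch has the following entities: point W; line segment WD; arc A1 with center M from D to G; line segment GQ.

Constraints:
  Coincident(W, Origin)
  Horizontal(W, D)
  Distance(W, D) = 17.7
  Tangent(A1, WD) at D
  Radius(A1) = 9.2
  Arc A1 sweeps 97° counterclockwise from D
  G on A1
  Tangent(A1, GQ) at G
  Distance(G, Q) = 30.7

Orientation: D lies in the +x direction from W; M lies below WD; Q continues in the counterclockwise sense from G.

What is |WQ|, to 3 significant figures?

42.6

On A1, D sits at bearing 90° from M; a 97° counterclockwise sweep puts G at bearing 187°, so G = M + 9.2·(cos 187°, sin 187°) = (8.57, -10.3). The tangent condition forces MG to be normal to GQ, so GQ runs along (−sin 187°, cos 187°); with |GQ| = 30.7, Q = (12.3, -40.8). Then |WQ| = |Q − W| = 42.6.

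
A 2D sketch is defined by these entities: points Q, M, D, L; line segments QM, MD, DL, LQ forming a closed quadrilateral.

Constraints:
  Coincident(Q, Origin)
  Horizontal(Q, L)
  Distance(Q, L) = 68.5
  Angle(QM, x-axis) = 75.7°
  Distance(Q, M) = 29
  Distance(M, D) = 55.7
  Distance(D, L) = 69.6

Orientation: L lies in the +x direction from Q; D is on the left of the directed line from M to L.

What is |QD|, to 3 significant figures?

81.7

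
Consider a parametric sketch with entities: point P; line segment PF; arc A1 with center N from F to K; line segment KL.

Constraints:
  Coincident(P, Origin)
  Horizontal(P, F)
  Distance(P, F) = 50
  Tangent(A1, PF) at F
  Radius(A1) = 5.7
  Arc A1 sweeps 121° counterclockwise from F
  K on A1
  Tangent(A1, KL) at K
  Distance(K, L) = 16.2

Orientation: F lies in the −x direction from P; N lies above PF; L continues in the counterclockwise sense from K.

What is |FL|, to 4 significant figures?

22.79

P is at the origin; PF is horizontal with |PF| = 50.0 and F on the −x side, so F = (-50.00, 0.000). A1 meets PF tangentially, so NF is at right angles to PF, so N = F + (0, 5.7) = (-50.00, 5.700). On A1, F sits at bearing -90° from N; a 121° counterclockwise sweep puts K at bearing 31°, so K = N + 5.7·(cos 31°, sin 31°) = (-45.11, 8.636). Since A1 is tangent to KL there, NK ⟂ KL, so KL runs along (−sin 31°, cos 31°); with |KL| = 16.2, L = (-53.46, 22.52). Then |FL| = |L − F| = 22.79.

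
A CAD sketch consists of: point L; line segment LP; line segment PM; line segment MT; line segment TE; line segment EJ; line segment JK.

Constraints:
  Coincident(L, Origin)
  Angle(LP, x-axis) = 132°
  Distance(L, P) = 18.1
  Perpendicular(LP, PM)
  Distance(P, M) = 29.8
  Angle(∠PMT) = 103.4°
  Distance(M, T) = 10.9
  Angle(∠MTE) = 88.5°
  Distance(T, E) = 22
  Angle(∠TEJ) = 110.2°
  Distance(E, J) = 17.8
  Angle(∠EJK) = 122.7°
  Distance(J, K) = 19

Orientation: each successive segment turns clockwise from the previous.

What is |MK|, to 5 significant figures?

26.616

L is at the origin; LP runs at 132.0° with length 18.1, so P = (-12.111, 13.451). The perpendicularity gives PM at right angles to LP, so PM runs at 42.000°; with |PM| = 29.8, M = (10.034, 33.391). ∠PMT = 103.4° gives MT at -34.600° from the x-axis; with |MT| = 10.9, T = (19.007, 27.202). ∠MTE = 88.5° gives TE at -126.10° from the x-axis; with |TE| = 22.0, E = (6.0443, 9.4257). ∠TEJ = 110.2° gives EJ at 164.10° from the x-axis; with |EJ| = 17.8, J = (-11.075, 14.302). ∠EJK = 122.7° gives JK at 106.80° from the x-axis; with |JK| = 19.0, K = (-16.566, 32.491). Then |MK| = |K − M| = 26.616.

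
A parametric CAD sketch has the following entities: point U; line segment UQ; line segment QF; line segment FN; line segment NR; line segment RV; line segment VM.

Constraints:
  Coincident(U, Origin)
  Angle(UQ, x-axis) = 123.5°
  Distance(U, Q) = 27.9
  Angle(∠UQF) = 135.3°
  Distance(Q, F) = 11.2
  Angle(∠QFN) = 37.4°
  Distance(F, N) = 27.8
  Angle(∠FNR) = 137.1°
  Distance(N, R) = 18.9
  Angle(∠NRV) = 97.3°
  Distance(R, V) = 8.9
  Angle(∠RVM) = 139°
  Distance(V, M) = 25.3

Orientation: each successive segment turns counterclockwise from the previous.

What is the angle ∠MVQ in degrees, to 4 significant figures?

39.16°

U is at the origin; UQ runs at 123.5° with length 27.9, so Q = (-15.40, 23.27). ∠UQF = 135.3° gives QF at 168.2° from the x-axis; with |QF| = 11.2, F = (-26.36, 25.56). ∠QFN = 37.4° gives FN at -49.20° from the x-axis; with |FN| = 27.8, N = (-8.197, 4.511). ∠FNR = 137.1° gives NR at -6.300° from the x-axis; with |NR| = 18.9, R = (10.59, 2.437). ∠NRV = 97.3° gives RV at 76.40° from the x-axis; with |RV| = 8.9, V = (12.68, 11.09). ∠RVM = 139.0° gives VM at 117.4° from the x-axis; with |VM| = 25.3, M = (1.038, 33.55). Then cos ∠MVQ = VM·VQ / (|VM||VQ|), giving 39.16°.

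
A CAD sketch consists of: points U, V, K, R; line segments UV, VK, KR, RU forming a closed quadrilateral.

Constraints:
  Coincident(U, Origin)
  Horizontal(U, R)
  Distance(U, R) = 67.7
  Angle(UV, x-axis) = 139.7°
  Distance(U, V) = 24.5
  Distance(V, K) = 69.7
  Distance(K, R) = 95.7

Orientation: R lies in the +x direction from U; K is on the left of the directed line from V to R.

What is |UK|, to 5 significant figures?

79.172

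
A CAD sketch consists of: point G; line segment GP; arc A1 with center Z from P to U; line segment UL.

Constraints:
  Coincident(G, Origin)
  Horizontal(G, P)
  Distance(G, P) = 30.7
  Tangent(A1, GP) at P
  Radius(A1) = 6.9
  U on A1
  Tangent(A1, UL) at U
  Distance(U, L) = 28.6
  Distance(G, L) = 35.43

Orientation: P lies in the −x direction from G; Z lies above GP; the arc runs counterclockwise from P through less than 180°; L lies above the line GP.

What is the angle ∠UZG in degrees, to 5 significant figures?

5.3576°

Checks: |ZU| = 6.900 ✓; ∠(ZU, UL) = 90.00° ✓; |UL| = 28.60 ✓; |GL| = 35.43 ✓.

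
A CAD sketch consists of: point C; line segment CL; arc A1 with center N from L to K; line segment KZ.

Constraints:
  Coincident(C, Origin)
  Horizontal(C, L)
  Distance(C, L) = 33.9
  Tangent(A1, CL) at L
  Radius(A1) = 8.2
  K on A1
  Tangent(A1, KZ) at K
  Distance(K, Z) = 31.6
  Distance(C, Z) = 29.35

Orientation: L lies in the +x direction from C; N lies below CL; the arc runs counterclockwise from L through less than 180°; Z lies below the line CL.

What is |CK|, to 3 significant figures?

27.6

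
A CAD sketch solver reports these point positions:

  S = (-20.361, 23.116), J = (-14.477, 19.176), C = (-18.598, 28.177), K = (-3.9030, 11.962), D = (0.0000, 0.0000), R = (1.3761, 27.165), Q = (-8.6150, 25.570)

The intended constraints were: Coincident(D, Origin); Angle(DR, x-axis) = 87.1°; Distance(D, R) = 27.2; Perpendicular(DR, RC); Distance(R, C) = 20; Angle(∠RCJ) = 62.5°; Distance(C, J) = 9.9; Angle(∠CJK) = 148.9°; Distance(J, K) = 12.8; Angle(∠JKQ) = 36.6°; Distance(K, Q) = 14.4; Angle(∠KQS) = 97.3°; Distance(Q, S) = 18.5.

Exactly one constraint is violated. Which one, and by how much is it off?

Distance(Q, S) = 18.5 — off by 6.50.

D = (0.00, 0.00) ✓; DR at 87.10° ✓; |DR| = 27.20 ✓; ∠(DR, RC) = 90.00° ✓; |RC| = 20.00 ✓; ∠RCJ = 62.50° ✓; |CJ| = 9.900 ✓; ∠CJK = 148.9° ✓; |JK| = 12.80 ✓; ∠JKQ = 36.60° ✓; |KQ| = 14.40 ✓; ∠KQS = 97.30° ✓; |QS| = 12.00 ✗.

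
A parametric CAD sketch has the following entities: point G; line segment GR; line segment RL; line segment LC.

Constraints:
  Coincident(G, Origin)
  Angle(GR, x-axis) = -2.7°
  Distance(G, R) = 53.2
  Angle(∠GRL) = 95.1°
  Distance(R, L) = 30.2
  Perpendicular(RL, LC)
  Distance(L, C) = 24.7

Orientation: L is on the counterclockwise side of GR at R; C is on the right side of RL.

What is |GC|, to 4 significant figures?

85.18

G is at the origin; GR runs at -2.7° with length 53.2, so R = 53.2·(cos -2.7°, sin -2.7°) = (53.14, -2.506). ∠GRL = 95.1°, so RL runs at -2.7° + (180° − 95.1°) = 82.20° from the x-axis; with |RL| = 30.2, L = R + 30.2·(cos 82.20°, sin 82.20°) = (57.24, 27.41). The perpendicularity gives LC at right angles to RL; with |LC| = 24.7 on the right of RL, C = L + 24.7·(0.9907, -0.1357) = (81.71, 24.06). Then |GC| = |C − G| = 85.18.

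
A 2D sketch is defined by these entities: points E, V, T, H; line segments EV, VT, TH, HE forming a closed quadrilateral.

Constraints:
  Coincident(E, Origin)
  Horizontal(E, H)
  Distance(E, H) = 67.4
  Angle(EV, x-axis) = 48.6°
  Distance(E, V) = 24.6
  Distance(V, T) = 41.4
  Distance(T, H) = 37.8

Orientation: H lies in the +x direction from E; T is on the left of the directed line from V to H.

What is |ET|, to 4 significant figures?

64.60

Checks: |VT| = 41.40 ✓; |TH| = 37.80 ✓.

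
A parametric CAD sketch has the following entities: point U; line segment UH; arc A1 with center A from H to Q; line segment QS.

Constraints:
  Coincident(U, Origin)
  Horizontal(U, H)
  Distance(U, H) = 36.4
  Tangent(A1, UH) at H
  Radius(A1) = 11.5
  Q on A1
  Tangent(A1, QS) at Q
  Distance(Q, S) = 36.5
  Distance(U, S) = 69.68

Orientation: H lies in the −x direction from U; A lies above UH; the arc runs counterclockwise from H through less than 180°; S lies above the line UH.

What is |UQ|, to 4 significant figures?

33.71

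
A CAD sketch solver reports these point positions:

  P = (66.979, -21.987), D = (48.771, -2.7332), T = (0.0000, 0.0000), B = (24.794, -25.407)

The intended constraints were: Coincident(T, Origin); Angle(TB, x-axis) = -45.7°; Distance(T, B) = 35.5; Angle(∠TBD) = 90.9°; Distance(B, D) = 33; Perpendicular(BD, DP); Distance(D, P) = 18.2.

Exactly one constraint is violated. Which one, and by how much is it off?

Distance(D, P) = 18.2 — off by 8.30.

T = (0.00, 0.00) ✓; TB at -45.70° ✓; |TB| = 35.50 ✓; ∠TBD = 90.90° ✓; |BD| = 33.00 ✓; ∠(BD, DP) = 90.00° ✓; |DP| = 26.50 ✗.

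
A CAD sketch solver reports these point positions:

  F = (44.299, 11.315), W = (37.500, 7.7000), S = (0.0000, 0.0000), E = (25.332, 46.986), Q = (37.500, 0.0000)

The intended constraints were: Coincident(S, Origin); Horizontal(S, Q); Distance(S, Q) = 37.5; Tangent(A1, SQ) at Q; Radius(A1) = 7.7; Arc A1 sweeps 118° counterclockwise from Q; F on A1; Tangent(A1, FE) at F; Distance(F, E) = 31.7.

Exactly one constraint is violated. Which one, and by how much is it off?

Distance(F, E) = 31.7 — off by 8.70.

S = (0.00, 0.00) ✓; S.y = 0.00, Q.y = 0.00 ✓; |SQ| = 37.50 ✓; ∠(WQ, QS) = 90.00° ✓; |WQ| = 7.700 ✓; bearing(W→F) − bearing(W→Q) = 118.0° ✓; |WF| = 7.700 ✓; ∠(WF, FE) = 90.00° ✓; |FE| = 40.40 ✗.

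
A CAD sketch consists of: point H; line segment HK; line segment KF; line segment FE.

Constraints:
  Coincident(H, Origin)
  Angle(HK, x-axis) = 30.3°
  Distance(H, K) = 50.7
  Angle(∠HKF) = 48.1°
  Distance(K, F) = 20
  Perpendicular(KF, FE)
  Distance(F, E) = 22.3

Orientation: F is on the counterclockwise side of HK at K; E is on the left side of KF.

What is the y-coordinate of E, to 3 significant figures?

10.5

∠HKF = 48.1°, so KF runs at 30.3° + (180° − 48.1°) = 162° from the x-axis; with |KF| = 20.0, F = K + 20.0·(cos 162°, sin 162°) = (24.7, 31.7). The perpendicularity gives FE at right angles to KF; with |FE| = 22.3 on the left of KF, E = F + 22.3·(-0.306, -0.952) = (17.9, 10.5). So E.y = 10.5.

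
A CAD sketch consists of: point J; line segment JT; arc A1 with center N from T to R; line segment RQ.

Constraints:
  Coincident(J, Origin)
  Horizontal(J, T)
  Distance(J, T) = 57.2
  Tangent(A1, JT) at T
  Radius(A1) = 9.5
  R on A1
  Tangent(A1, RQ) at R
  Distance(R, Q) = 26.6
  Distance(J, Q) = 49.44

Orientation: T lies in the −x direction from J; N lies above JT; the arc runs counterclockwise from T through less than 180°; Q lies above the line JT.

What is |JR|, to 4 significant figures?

48.73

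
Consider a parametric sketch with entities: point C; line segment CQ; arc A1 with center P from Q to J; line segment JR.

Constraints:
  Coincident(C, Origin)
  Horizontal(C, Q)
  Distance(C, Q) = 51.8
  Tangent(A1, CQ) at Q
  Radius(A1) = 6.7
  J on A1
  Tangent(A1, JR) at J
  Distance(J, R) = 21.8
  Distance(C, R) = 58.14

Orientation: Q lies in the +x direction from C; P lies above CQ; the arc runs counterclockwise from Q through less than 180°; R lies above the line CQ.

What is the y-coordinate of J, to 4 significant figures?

9.131

C is at the origin; CQ is horizontal with |CQ| = 51.8 and Q on the +x side, so Q = (51.80, 0.000). A1 meets CQ tangentially, so PQ is at right angles to CQ, so P = Q + (0, 6.7) = (51.80, 6.700). Since PJ ⟂ JR (tangency), |PR| = √(6.7² + 21.8²) = 22.81 regardless of where J sits on A1. So R lies on both circle(C, 58.14) and circle(P, 22.81); the above-CQ intersection is R = (50.13, 29.45). J is the foot of the tangent from R: J = (58.04, 9.131).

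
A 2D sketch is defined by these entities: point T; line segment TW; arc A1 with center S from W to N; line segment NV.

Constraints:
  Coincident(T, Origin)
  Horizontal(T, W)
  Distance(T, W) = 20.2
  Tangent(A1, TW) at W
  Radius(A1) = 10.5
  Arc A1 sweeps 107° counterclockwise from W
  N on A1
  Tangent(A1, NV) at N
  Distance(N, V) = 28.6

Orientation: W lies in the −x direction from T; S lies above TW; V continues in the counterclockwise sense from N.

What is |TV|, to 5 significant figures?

44.916

T is at the origin; TW is horizontal with |TW| = 20.2 and W on the −x side, so W = (-20.200, 0.0000). The tangent condition forces SW to be normal to TW, so S = W + (0, 10.5) = (-20.200, 10.500). On A1, W sits at bearing -90° from S; a 107° counterclockwise sweep puts N at bearing 17°, so N = S + 10.5·(cos 17°, sin 17°) = (-10.159, 13.570). Since A1 is tangent to NV there, SN ⟂ NV, so NV runs along (−sin 17°, cos 17°); with |NV| = 28.6, V = (-18.521, 40.920). Then |TV| = |V − T| = 44.916.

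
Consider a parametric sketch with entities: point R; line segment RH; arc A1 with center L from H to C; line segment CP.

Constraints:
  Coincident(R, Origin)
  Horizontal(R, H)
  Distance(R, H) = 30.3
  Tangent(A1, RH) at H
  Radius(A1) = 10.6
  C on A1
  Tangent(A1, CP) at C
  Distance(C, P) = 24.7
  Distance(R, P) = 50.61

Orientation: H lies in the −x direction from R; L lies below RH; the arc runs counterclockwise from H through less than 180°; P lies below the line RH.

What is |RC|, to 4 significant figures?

42.67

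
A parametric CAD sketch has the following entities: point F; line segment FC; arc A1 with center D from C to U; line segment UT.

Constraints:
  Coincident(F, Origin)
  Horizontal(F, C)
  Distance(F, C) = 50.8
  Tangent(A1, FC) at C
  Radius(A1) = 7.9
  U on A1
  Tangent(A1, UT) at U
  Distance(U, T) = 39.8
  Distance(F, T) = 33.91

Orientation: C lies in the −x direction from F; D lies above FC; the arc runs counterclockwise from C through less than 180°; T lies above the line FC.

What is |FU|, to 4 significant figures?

45.41

Checks: ∠(DC, CF) = 90.00° ✓; |DU| = 7.900 ✓; ∠(DU, UT) = 90.00° ✓; |UT| = 39.80 ✓; |FT| = 33.91 ✓.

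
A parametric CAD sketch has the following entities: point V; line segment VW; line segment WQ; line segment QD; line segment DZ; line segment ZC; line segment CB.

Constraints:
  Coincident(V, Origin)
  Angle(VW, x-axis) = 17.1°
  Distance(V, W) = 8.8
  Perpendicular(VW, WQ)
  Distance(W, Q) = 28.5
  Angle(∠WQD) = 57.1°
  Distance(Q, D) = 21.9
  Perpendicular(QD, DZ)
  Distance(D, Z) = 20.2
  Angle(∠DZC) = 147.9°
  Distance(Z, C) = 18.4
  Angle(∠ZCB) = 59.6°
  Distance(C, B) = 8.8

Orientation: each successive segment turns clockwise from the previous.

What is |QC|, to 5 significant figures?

37.784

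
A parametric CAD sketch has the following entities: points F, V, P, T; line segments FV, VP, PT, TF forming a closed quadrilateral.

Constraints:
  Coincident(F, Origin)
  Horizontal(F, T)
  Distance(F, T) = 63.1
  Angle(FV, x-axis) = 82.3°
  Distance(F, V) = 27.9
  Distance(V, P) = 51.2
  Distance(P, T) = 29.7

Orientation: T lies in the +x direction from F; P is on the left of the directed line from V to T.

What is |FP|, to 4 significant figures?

61.91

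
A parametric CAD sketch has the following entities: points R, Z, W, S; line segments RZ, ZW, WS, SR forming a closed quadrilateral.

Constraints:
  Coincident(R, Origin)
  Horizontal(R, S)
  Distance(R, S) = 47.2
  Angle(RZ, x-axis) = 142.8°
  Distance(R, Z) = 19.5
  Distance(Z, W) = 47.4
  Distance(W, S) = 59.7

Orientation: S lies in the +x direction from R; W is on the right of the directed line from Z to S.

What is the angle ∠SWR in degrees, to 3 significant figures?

52.1°

Checks: |ZW| = 47.40 ✓; |WS| = 59.70 ✓.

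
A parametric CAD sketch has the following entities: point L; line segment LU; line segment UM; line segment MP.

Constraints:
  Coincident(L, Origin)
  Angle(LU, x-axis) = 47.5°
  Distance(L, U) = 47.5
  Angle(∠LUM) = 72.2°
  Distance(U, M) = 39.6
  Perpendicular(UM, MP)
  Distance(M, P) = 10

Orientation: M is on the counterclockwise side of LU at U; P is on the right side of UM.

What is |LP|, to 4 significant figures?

60.65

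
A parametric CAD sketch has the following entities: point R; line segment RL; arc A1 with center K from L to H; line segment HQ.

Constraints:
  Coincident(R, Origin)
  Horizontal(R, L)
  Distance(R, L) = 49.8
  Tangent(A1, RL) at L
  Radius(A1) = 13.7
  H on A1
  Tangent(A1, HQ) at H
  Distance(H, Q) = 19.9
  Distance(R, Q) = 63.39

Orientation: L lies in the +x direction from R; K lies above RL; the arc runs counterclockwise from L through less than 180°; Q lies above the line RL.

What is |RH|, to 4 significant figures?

64.89

R is at the origin; RL is horizontal with |RL| = 49.8 and L on the +x side, so L = (49.80, 0.000). Since A1 is tangent to RL there, KL ⟂ RL, so K = L + (0, 13.7) = (49.80, 13.70). Since KH ⟂ HQ (tangency), |KQ| = √(13.7² + 19.9²) = 24.16 regardless of where H sits on A1. So Q lies on both circle(R, 63.39) and circle(K, 24.16); the above-RL intersection is Q = (50.86, 37.84). H is the foot of the tangent from Q: H = (61.41, 20.97).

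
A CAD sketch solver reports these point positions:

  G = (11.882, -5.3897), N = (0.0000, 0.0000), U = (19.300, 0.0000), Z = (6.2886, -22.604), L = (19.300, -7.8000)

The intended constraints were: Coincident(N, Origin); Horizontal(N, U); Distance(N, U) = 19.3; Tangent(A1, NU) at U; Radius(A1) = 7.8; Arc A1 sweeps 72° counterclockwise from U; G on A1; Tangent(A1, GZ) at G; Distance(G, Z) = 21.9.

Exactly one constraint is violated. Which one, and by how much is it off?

Distance(G, Z) = 21.9 — off by 3.80.

N = (0.00, 0.00) ✓; N.y = 0.00, U.y = 0.00 ✓; |NU| = 19.30 ✓; ∠(LU, UN) = 90.00° ✓; |LU| = 7.800 ✓; bearing(L→G) − bearing(L→U) = 72.00° ✓; |LG| = 7.800 ✓; ∠(LG, GZ) = 90.00° ✓; |GZ| = 18.10 ✗.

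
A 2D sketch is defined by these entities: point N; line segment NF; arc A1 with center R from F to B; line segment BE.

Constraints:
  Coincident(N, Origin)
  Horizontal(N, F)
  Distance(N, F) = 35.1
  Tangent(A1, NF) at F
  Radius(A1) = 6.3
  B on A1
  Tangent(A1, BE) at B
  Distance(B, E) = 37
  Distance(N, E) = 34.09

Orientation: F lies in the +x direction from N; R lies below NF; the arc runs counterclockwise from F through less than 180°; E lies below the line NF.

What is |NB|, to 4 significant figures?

30.06

N is at the origin; NF is horizontal with |NF| = 35.1 and F on the +x side, so F = (35.10, 0.000). A1 meets NF tangentially, so RF is at right angles to NF, so R = F + (0, -6.3) = (35.10, -6.300). Since RB ⟂ BE (tangency), |RE| = √(6.3² + 37.0²) = 37.53 regardless of where B sits on A1. So E lies on both circle(N, 34.09) and circle(R, 37.53); the below-NF intersection is E = (8.686, -32.96). B is the foot of the tangent from E: B = (29.94, -2.681).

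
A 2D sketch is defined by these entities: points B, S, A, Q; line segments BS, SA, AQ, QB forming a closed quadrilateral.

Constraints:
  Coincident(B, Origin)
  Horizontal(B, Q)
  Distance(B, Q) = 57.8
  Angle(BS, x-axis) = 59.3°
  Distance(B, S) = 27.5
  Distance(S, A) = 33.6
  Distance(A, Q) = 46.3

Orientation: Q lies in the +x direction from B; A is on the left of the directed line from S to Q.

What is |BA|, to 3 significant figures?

59.8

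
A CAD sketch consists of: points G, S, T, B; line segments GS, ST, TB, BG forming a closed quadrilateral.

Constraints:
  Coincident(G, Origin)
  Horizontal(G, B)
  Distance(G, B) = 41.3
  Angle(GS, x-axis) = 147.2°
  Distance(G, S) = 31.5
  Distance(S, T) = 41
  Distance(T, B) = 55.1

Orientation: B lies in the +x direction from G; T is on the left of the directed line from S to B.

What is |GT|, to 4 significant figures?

42.63

G is at the origin; G and B share the same y with |GB| = 41.3 and B in +x, so B = (41.3, 0). GS runs at 147.2° with |GS| = 31.5, so S = (-26.48, 17.06). T is determined by |ST| = 41.0 and |TB| = 55.1 together: it lies at the intersection of circle(S, 41.0) and circle(B, 55.1). With |SB| = 69.89, the foot of the radical line on SB is 25.25 from S and the perpendicular offset is √(41.0² − 25.25²) = 32.30. Taking the left-of-SB solution: T = (5.897, 42.22).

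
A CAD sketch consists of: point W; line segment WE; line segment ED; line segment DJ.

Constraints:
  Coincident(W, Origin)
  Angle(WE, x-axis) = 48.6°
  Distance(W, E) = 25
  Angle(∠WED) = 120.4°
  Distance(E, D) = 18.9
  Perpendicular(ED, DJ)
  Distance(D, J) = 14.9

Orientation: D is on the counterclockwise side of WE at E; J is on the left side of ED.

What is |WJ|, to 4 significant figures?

32.25

W is at the origin; WE runs at 48.6° with length 25.0, so E = 25.0·(cos 48.6°, sin 48.6°) = (16.53, 18.75). ∠WED = 120.4°, so ED runs at 48.6° + (180° − 120.4°) = 108.2° from the x-axis; with |ED| = 18.9, D = E + 18.9·(cos 108.2°, sin 108.2°) = (10.63, 36.71). The perpendicularity gives DJ at right angles to ED; with |DJ| = 14.9 on the left of ED, J = D + 14.9·(-0.9500, -0.3123) = (-3.525, 32.05). Then |WJ| = |J − W| = 32.25.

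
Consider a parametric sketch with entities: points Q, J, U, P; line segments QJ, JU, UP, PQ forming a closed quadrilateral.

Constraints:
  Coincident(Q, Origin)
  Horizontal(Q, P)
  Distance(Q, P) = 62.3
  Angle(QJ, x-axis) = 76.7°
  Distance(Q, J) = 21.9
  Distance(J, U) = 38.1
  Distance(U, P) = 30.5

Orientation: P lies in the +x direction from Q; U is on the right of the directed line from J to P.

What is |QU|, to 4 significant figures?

32.71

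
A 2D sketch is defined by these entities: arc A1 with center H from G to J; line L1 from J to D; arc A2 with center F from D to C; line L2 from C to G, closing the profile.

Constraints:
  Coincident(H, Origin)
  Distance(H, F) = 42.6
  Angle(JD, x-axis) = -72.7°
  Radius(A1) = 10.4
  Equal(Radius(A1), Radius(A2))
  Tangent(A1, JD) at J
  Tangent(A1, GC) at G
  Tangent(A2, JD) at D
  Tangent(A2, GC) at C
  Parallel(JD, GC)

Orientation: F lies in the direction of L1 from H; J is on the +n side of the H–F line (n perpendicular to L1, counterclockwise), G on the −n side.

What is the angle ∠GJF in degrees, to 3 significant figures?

76.3°

H is at the origin and F lies 42.6 along u from H, so F = 42.6·u = (12.7, -40.7). Tangency of A1 to both parallel lines with radius 10.4 puts J and G at H ± 10.4·n: J = (9.93, 3.09), G = (-9.93, -3.09). Then cos ∠GJF = JG·JF / (|JG||JF|), giving 76.3°.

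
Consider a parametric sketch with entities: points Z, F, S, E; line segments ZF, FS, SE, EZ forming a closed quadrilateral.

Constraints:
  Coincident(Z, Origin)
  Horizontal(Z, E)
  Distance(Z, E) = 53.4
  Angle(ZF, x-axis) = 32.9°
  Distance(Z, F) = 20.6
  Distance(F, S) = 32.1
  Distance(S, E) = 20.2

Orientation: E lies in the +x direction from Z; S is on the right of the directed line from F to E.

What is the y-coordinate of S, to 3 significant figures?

-13.2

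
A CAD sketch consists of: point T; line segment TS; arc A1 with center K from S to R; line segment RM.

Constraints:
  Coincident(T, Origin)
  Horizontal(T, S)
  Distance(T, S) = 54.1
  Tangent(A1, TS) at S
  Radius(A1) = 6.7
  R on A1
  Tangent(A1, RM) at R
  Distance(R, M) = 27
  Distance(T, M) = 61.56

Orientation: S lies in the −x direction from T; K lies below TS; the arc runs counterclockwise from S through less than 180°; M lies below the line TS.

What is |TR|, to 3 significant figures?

61.1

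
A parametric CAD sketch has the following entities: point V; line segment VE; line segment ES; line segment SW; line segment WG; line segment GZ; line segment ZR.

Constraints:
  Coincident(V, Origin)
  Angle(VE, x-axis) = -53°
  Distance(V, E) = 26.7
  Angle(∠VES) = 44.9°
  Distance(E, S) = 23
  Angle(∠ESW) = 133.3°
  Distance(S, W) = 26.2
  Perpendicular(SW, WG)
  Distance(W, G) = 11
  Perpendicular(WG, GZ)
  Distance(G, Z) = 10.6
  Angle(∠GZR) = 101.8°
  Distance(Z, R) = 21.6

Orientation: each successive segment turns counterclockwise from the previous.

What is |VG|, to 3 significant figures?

16.1

∠ESW = 133.3° gives SW at 129° from the x-axis; with |SW| = 26.2, W = (2.81, 21.9). SW ⟂ WG, so WG runs at -141°; with |WG| = 11.0, G = (-5.76, 15.0). Then |VG| = |G − V| = 16.1.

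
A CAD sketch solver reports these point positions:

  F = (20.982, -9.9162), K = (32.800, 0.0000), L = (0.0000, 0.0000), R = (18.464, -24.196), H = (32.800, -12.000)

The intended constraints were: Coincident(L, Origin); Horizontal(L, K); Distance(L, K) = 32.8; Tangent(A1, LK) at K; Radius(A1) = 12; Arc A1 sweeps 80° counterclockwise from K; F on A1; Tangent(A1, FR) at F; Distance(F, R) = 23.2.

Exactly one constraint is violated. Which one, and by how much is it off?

Distance(F, R) = 23.2 — off by 8.70.

L = (0.00, 0.00) ✓; L.y = 0.00, K.y = 0.00 ✓; |LK| = 32.80 ✓; ∠(HK, KL) = 90.00° ✓; |HK| = 12.00 ✓; bearing(H→F) − bearing(H→K) = 80.00° ✓; |HF| = 12.00 ✓; ∠(HF, FR) = 90.00° ✓; |FR| = 14.50 ✗.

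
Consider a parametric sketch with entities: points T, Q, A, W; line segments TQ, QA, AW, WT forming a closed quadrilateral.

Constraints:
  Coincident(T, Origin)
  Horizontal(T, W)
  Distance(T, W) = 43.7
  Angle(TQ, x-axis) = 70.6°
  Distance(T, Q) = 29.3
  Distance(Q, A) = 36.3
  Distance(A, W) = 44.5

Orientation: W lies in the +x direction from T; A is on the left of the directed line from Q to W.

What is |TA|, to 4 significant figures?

61.09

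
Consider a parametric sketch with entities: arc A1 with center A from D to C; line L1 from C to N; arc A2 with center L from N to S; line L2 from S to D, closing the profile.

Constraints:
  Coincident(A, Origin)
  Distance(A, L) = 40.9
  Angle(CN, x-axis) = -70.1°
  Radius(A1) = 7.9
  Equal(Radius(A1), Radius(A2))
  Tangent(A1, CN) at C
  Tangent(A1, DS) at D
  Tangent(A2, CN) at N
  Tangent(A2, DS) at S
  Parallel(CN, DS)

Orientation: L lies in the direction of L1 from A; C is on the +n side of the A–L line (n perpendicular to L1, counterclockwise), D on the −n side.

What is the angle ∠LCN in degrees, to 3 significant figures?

10.9°

The slot axis is L1's direction at -70.1°, so u = (cos -70.1°, sin -70.1°) = (0.340, -0.940) and n = (−sin -70.1°, cos -70.1°) = (0.940, 0.340). A is at the origin and L lies 40.9 along u from A, so L = 40.9·u = (13.9, -38.5). Tangency of A1 to both parallel lines with radius 7.9 puts C and D at A ± 7.9·n: C = (7.43, 2.69), D = (-7.43, -2.69). Equal radii place N and S the same way about L: N = L + 7.9·n = (21.3, -35.8), S = L − 7.9·n = (6.49, -41.1). Then cos ∠LCN = CL·CN / (|CL||CN|), giving 10.9°.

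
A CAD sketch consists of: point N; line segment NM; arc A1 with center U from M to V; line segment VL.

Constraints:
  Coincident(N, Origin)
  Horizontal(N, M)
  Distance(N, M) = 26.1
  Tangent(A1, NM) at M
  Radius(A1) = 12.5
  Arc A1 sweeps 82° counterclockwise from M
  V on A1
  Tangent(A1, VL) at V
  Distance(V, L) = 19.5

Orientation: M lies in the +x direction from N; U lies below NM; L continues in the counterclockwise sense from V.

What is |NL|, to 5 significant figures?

32.022

N is at the origin; NM is horizontal with |NM| = 26.1 and M on the +x side, so M = (26.100, 0.0000). Since A1 is tangent to NM there, UM ⟂ NM, so U = M + (0, -12.5) = (26.100, -12.500). On A1, M sits at bearing 90° from U; an 82° counterclockwise sweep puts V at bearing 172°, so V = U + 12.5·(cos 172°, sin 172°) = (13.722, -10.760). Tangency of A1 to VL means the radius UV is perpendicular to VL, so VL runs along (−sin 172°, cos 172°); with |VL| = 19.5, L = (11.008, -30.071). Then |NL| = |L − N| = 32.022.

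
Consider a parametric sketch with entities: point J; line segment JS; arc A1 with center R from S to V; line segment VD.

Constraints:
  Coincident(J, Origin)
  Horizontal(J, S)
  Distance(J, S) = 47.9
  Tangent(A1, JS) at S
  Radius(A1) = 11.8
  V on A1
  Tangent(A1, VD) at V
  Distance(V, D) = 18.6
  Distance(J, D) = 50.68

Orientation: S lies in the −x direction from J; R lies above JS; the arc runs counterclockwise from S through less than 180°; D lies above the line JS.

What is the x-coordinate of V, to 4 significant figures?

-36.25

J is at the origin; JS is horizontal with |JS| = 47.9 and S on the −x side, so S = (-47.90, 0.000). The tangent condition forces RS to be normal to JS, so R = S + (0, 11.8) = (-47.90, 11.80). Since RV ⟂ VD (tangency), |RD| = √(11.8² + 18.6²) = 22.03 regardless of where V sits on A1. So D lies on both circle(J, 50.68) and circle(R, 22.03); the above-JS intersection is D = (-39.25, 32.06). V is the foot of the tangent from D: V = (-36.25, 13.70).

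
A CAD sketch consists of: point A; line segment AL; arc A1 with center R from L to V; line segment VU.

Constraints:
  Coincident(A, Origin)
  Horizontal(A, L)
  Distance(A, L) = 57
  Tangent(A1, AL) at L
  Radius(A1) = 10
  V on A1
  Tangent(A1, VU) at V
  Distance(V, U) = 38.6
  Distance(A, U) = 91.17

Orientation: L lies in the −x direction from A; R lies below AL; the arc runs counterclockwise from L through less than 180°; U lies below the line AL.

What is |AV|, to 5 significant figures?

66.527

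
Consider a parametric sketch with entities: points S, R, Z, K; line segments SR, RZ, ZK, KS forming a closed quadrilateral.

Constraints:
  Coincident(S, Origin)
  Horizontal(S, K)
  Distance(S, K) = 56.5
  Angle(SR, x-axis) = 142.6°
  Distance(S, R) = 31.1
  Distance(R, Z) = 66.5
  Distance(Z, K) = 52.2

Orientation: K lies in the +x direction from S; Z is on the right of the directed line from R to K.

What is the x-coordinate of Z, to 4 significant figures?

16.38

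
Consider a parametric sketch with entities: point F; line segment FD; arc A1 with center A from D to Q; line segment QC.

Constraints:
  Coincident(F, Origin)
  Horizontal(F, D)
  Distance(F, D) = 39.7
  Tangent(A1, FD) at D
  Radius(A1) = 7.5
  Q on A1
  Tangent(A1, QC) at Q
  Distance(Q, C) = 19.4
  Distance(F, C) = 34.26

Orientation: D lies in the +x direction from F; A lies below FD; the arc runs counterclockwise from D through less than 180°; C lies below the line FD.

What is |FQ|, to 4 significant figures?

33.07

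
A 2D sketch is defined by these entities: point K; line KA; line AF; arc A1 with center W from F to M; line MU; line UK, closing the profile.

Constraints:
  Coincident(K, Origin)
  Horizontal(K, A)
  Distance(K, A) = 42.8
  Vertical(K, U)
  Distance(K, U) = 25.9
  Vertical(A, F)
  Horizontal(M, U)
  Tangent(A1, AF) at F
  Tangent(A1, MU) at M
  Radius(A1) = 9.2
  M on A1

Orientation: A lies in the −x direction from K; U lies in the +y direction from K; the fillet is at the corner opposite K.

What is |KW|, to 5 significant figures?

37.521

KU is vertical with |KU| = 25.9 and U on the +y side, so U = (0.0000, 25.900). The virtual corner opposite K is at (-42.800, 25.900). Since A1 is tangent to AF there, WF ⟂ AF and since A1 is tangent to MU there, WM ⟂ MU, with radius 9.2, so the center W sits 9.2 in from both sides at W = (-33.600, 16.700). Then |KW| = |W − K| = 37.521.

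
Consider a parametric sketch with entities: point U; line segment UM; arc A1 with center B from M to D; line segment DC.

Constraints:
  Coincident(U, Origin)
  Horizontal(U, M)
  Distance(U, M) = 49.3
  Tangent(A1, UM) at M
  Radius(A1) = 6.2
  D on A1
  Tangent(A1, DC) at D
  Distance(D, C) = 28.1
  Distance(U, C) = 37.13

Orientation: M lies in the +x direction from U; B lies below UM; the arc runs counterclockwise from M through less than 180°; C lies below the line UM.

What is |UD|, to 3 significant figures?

44.4

U is at the origin; UM is horizontal with |UM| = 49.3 and M on the +x side, so M = (49.3, 0.00). The tangent condition forces BM to be normal to UM, so B = M + (0, -6.2) = (49.3, -6.20). Since BD ⟂ DC (tangency), |BC| = √(6.2² + 28.1²) = 28.8 regardless of where D sits on A1. So C lies on both circle(U, 37.13) and circle(B, 28.8); the below-UM intersection is C = (27.5, -25.0). D is the foot of the tangent from C: D = (44.3, -2.48).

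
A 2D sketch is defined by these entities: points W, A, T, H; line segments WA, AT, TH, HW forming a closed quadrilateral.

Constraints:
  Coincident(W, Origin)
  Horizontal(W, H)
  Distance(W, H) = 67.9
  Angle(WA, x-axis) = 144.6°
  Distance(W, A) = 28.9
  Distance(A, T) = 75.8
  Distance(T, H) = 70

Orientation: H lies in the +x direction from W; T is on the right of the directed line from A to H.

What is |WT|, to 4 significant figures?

50.37

Checks: |AT| = 75.80 ✓; |TH| = 70.00 ✓.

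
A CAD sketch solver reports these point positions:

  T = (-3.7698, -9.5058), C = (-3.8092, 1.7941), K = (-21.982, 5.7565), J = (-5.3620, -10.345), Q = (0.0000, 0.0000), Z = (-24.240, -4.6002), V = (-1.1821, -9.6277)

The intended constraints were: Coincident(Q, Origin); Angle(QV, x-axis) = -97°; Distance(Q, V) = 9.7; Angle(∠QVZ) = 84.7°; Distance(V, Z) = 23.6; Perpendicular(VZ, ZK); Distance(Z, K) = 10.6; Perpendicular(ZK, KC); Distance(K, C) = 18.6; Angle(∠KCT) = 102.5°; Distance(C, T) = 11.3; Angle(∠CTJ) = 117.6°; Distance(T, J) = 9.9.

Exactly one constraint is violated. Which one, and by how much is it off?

Distance(T, J) = 9.9 — off by 8.10.

Q = (0.00, 0.00) ✓; QV at -97.00° ✓; |QV| = 9.700 ✓; ∠QVZ = 84.70° ✓; |VZ| = 23.60 ✓; ∠(VZ, ZK) = 90.00° ✓; |ZK| = 10.60 ✓; ∠(ZK, KC) = 90.00° ✓; |KC| = 18.60 ✓; ∠KCT = 102.5° ✓; |CT| = 11.30 ✓; ∠CTJ = 117.6° ✓; |TJ| = 1.800 ✗.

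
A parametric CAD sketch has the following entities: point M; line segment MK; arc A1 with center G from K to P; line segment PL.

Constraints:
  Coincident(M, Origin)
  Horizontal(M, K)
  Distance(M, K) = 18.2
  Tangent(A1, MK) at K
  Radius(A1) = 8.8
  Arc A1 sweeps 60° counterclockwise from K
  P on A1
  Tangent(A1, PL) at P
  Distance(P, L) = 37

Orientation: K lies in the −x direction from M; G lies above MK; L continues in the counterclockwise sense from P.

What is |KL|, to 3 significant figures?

44.8

M is at the origin; MK is horizontal with |MK| = 18.2 and K on the −x side, so K = (-18.2, 0.00). Since A1 is tangent to MK there, GK ⟂ MK, so G = K + (0, 8.8) = (-18.2, 8.80). On A1, K sits at bearing -90° from G; a 60° counterclockwise sweep puts P at bearing -30°, so P = G + 8.8·(cos -30°, sin -30°) = (-10.6, 4.40). A1 meets PL tangentially, so GP is at right angles to PL, so PL runs along (−sin -30°, cos -30°); with |PL| = 37.0, L = (7.92, 36.4). Then |KL| = |L − K| = 44.8.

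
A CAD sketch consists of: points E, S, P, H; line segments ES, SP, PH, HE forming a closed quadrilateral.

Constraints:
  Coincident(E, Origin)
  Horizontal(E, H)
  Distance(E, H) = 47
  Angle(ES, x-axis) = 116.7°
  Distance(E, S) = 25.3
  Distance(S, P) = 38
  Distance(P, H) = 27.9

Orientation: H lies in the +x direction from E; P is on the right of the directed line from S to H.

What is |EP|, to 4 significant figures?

19.10

E is at the origin; EH is horizontal with |EH| = 47.0 and H in +x, so H = (47.0, 0). ES runs at 116.7° with |ES| = 25.3, so S = (-11.37, 22.60). P is determined by |SP| = 38.0 and |PH| = 27.9 together: it lies at the intersection of circle(S, 38.0) and circle(H, 27.9). With |SH| = 62.59, the foot of the radical line on SH is 36.61 from S and the perpendicular offset is √(38.0² − 36.61²) = 10.17. Taking the right-of-SH solution: P = (19.10, -0.1068).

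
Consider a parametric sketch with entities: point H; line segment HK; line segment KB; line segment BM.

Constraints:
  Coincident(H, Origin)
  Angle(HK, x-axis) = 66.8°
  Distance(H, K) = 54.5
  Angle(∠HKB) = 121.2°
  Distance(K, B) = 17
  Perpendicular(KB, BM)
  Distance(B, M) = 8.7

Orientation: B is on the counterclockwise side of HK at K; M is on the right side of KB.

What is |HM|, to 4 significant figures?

71.46

H is at the origin; HK runs at 66.8° with length 54.5, so K = 54.5·(cos 66.8°, sin 66.8°) = (21.47, 50.09). ∠HKB = 121.2°, so KB runs at 66.8° + (180° − 121.2°) = 125.6° from the x-axis; with |KB| = 17.0, B = K + 17.0·(cos 125.6°, sin 125.6°) = (11.57, 63.92). KB ⟂ BM; with |BM| = 8.7 on the right of KB, M = B + 8.7·(0.8131, 0.5821) = (18.65, 68.98). Then |HM| = |M − H| = 71.46.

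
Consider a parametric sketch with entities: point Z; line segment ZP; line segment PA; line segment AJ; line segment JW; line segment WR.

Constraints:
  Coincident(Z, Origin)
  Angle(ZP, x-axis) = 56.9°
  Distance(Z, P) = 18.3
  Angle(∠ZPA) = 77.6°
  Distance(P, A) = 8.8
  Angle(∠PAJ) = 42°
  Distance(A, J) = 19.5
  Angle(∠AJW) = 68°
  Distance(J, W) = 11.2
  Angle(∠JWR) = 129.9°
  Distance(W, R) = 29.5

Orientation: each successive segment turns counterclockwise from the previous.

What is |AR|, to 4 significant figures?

23.27

Z is at the origin; ZP runs at 56.9° with length 18.3, so P = (9.994, 15.33). ∠ZPA = 77.6° gives PA at 159.3° from the x-axis; with |PA| = 8.8, A = (1.762, 18.44). ∠PAJ = 42.0° gives AJ at -62.70° from the x-axis; with |AJ| = 19.5, J = (10.71, 1.113). ∠AJW = 68.0° gives JW at 49.30° from the x-axis; with |JW| = 11.2, W = (18.01, 9.604). ∠JWR = 129.9° gives WR at 99.40° from the x-axis; with |WR| = 29.5, R = (13.19, 38.71). Then |AR| = |R − A| = 23.27.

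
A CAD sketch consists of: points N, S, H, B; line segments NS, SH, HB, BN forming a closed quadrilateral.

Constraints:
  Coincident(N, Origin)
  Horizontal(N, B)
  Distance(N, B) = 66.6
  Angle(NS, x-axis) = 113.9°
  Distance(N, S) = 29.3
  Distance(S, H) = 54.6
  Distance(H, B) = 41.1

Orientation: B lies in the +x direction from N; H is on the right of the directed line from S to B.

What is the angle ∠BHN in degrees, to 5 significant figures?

140.99°

N is at the origin; N and B share the same y with |NB| = 66.6 and B in +x, so B = (66.6, 0). NS runs at 113.9° with |NS| = 29.3, so S = (-11.871, 26.788). H is determined by |SH| = 54.6 and |HB| = 41.1 together: it lies at the intersection of circle(S, 54.6) and circle(B, 41.1). With |SB| = 82.917, the foot of the radical line on SB is 49.249 from S and the perpendicular offset is √(54.6² − 49.249²) = 23.573. Taking the right-of-SB solution: H = (27.122, -11.432).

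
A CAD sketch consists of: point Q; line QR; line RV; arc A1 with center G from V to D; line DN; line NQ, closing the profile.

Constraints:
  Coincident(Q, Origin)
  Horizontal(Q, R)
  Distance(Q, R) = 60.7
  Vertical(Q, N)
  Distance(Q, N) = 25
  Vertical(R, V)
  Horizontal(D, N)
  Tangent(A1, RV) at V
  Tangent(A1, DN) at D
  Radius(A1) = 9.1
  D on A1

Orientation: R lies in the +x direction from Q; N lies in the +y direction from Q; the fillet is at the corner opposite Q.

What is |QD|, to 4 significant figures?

57.34

The virtual corner opposite Q is at (60.70, 25.00). Since A1 is tangent to RV there, GV ⟂ RV and the tangent condition forces GD to be normal to DN, with radius 9.1, so the center G sits 9.1 in from both sides at G = (51.60, 15.90). That places the tangent points at V = (60.70, 15.90) on RV and D = (51.60, 25.00) on DN. Then |QD| = |D − Q| = 57.34.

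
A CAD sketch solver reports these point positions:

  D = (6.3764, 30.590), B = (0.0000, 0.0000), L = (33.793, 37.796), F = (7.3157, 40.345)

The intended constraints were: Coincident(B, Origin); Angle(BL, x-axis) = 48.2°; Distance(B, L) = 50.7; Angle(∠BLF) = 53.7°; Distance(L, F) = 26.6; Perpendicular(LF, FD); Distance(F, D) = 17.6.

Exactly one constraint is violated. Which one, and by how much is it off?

Distance(F, D) = 17.6 — off by 7.80.

B = (0.00, 0.00) ✓; BL at 48.20° ✓; |BL| = 50.70 ✓; ∠BLF = 53.70° ✓; |LF| = 26.60 ✓; ∠(LF, FD) = 90.00° ✓; |FD| = 9.800 ✗.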